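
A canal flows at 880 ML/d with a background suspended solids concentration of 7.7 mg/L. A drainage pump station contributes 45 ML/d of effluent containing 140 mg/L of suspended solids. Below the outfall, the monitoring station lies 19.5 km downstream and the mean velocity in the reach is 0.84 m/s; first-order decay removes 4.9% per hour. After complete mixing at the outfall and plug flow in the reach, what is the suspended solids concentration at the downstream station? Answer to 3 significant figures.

10.2 mg/L

Mass balance: C = (880.0·7.700 + 45.00·140.0) / 925.0 = 13080/925.0 = 14.14 mg/L.
Travel time t = 19.5·1000 / 0.84 = 23210 s = 6.448 h.
4.9%/h lost → k = −ln(1 − 0.049) = 0.05024 h⁻¹.
First-order decay: C = 14.14·exp(−k·t) = 14.14·0.7233 = 10.22 mg/L.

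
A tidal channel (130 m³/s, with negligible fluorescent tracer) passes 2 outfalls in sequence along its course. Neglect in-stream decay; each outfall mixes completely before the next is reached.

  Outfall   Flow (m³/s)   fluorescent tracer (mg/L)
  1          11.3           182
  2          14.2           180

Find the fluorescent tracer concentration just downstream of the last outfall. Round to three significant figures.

29.7 mg/L

Outfall 1: combined Q = 141.3 m³/s; C = (130.0·0 + 11.30·182.0)/141.3 = 14.55 mg/L.
Outfall 2: combined Q = 155.5 m³/s; C = (141.3·14.55 + 14.20·180.0)/155.5 = 29.66 mg/L.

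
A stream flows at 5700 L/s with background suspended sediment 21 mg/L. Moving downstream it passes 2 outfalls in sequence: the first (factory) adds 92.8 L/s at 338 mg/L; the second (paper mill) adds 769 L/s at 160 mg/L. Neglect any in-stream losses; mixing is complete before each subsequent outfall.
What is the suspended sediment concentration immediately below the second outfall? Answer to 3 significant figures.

41.8 mg/L

After outfall 1: Q = 5700 + 92.80 = 5793 L/s; C = (5700·21.00 + 92.80·338.0)/5793 = 26.08 mg/L.
After outfall 2: Q = 5793 + 769.0 = 6562 L/s; C = (5793·26.08 + 769.0·160.0)/6562 = 41.77 mg/L.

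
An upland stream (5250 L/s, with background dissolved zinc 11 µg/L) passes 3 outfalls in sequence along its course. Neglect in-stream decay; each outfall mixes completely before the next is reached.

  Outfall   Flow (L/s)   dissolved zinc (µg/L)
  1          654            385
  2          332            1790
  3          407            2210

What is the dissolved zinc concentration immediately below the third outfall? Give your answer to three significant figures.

271 µg/L

Below outfall 1: Q → 5904 L/s, C = (5250·11.00 + 654.0·385.0)/5904 = 52.43 µg/L.
Below outfall 2: Q → 6236 L/s, C = (5904·52.43 + 332.0·1790)/6236 = 144.9 µg/L.
Below outfall 3: Q → 6643 L/s, C = (6236·144.9 + 407.0·2210)/6643 = 271.5 µg/L.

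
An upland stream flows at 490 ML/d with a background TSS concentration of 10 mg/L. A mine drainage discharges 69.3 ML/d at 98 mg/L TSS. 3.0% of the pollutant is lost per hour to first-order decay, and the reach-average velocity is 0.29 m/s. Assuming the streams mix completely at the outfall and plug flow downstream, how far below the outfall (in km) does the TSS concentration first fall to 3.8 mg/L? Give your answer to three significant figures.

After mixing, C = (490.0·10.00 + 69.30·98.00) / 559.3 = 11690/559.3 = 20.90 mg/L.
3.0%/h lost → k = −ln(1 − 0.03) = 0.03046 h⁻¹.
Set 20.90·exp(−k·t) = 3.8 → t = ln(20.90/3.8)/k = 201500 s = 55.97 h.
Distance = v·t = 0.29·201500 = 58440 m = 58.44 km.

58.4 km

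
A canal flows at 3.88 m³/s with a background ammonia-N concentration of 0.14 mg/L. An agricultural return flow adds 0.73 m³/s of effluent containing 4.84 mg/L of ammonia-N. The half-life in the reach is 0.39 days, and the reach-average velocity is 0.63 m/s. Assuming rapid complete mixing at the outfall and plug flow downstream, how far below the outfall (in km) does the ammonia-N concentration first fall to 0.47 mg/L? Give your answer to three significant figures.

19.4 km

Mixed concentration C = ΣQC/ΣQ = (3.880·0.1400 + 0.7300·4.840) / 4.610 = 4.076/4.610 = 0.8843 mg/L.
Half-life 0.39 d → k = ln 2 / 0.39 = 1.777 d⁻¹.
Set 0.8843·exp(−k·t) = 0.47 → t = ln(0.8843/0.47)/k = 30720 s = 8.534 h.
Distance = v·t = 0.63·30720 = 19360 m = 19.36 km.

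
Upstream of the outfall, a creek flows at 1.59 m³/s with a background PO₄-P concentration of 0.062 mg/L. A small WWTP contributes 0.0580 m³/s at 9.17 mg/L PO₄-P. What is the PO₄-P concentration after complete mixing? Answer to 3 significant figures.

0.383 mg/L

Conservation of mass: C = (1.590·0.06200 + 0.05800·9.170) / 1.648 = 0.6304/1.648 = 0.3825 mg/L.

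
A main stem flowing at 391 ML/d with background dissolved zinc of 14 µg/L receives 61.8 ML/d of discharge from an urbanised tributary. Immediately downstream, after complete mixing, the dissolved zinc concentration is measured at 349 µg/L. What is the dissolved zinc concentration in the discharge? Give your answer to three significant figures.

2470 µg/L

Mass balance: 391.0·14.00 + 61.80·Cₑ = 452.8·349.0
→ Cₑ = (452.8·349.0 − 391.0·14.00) / 61.80 = 2468 µg/L.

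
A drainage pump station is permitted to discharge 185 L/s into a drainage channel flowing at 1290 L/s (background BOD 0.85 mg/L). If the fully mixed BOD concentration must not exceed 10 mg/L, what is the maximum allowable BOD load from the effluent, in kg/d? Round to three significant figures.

1180 kg/d

Mass balance at the limit: 1290·0.8500 + 185.0·Cₑ = 1475·10 → Cₑ = 73.80 mg/L.
185.0 L/s = 0.1850 m³/s. Load = 0.1850 m³/s × 73.80 g/m³ × 86 400 s/d = 1180 kg/d.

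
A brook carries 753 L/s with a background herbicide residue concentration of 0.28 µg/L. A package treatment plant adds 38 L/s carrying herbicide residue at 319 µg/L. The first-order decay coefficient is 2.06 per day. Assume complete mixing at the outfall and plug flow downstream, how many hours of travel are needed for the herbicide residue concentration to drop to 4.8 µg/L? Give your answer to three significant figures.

Flow-weighted average: C = (753.0·0.2800 + 38.00·319.0) / 791.0 = 12330/791.0 = 15.59 µg/L.
15.59·exp(−k·t) = 4.8 → t = ln(15.59/4.8)/k = 49410 s = 13.73 h.

13.7 h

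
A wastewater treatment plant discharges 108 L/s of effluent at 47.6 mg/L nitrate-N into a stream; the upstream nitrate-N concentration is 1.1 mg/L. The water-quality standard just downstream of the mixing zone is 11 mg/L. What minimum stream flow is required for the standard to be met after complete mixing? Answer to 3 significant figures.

399 L/s

Set C_mix = 11: (Q·1.100 + 108.0·47.60) / (Q + 108.0) = 11
→ Q = 108.0·(47.60 − 11)/(11 − 1.100) = 399.3 L/s.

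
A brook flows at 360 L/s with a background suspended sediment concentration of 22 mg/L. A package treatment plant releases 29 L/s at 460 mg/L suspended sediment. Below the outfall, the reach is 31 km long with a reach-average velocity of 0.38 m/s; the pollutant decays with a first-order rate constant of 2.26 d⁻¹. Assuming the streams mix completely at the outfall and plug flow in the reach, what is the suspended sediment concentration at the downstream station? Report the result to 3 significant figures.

6.47 mg/L

Mass balance: C = (360.0·22.00 + 29.00·460.0) / 389.0 = 21260/389.0 = 54.65 mg/L.
Travel time t = 31·1000 / 0.38 = 81580 s = 22.66 h.
Decay over the reach: 54.65·exp(−kt) = 54.65·0.1184 = 6.470 mg/L.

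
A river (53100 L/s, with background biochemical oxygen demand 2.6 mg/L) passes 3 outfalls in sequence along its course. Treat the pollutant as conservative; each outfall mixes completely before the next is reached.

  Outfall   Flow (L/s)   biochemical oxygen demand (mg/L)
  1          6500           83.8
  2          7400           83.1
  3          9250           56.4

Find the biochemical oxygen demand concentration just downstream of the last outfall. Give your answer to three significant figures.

Below outfall 1: Q → 59600 L/s, C = (53100·2.600 + 6500·83.80)/59600 = 11.46 mg/L.
Below outfall 2: Q → 67000 L/s, C = (59600·11.46 + 7400·83.10)/67000 = 19.37 mg/L.
Below outfall 3: Q → 76250 L/s, C = (67000·19.37 + 9250·56.40)/76250 = 23.86 mg/L.

23.9 mg/L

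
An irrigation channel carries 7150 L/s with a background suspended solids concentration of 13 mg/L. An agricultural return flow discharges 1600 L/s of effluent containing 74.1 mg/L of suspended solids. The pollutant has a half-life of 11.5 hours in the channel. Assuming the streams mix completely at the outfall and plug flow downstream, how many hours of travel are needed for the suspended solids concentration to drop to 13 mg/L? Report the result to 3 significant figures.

10.3 h

Mixed concentration C = ΣQC/ΣQ = (7150·13.00 + 1600·74.10) / 8750 = 211500/8750 = 24.17 mg/L.
Half-life 11.5 h → k = ln 2 / 11.5 = 0.06027 h⁻¹ = 1.447 d⁻¹.
24.17·exp(−k·t) = 13 → t = ln(24.17/13)/k = 37050 s = 10.29 h.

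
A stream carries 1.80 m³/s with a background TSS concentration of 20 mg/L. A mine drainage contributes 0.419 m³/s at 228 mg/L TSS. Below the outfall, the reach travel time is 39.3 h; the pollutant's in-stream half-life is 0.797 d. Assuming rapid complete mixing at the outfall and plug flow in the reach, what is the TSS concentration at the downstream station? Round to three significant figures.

14.3 mg/L

Conservation of mass: C = (1.800·20.00 + 0.4190·228.0) / 2.219 = 131.5/2.219 = 59.28 mg/L.
Half-life 0.797 d → k = ln 2 / 0.797 = 0.8697 d⁻¹.
First-order decay: C = 59.28·exp(−k·t) = 59.28·0.2407 = 14.27 mg/L.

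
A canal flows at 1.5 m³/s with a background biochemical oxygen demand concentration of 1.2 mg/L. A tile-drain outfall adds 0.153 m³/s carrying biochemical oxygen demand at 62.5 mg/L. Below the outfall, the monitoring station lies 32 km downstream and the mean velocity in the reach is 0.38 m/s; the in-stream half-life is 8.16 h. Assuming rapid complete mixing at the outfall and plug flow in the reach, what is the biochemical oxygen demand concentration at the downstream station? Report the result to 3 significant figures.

0.942 mg/L

Conservation of mass: C = (1.500·1.200 + 0.1530·62.50) / 1.653 = 11.36/1.653 = 6.874 mg/L.
Travel time t = 32·1000 / 0.38 = 84210 s = 23.39 h.
Half-life 8.16 h → k = ln 2 / 8.16 = 0.08494 h⁻¹ = 2.039 d⁻¹.
First-order decay: C = 6.874·exp(−k·t) = 6.874·0.1371 = 0.9424 mg/L.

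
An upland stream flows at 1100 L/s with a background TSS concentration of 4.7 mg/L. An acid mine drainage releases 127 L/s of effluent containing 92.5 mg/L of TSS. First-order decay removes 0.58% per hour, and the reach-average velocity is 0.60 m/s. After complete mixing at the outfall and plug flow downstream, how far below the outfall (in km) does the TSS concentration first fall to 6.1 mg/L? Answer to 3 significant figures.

Conservation of mass: C = (1100·4.700 + 127.0·92.50) / 1227 = 16920/1227 = 13.79 mg/L.
0.58%/h lost → k = −ln(1 − 0.0058) = 0.005817 h⁻¹.
Set 13.79·exp(−k·t) = 6.1 → t = ln(13.79/6.1)/k = 504700 s = 140.2 h.
Distance = v·t = 0.60·504700 = 302800 m = 302.8 km.

303 km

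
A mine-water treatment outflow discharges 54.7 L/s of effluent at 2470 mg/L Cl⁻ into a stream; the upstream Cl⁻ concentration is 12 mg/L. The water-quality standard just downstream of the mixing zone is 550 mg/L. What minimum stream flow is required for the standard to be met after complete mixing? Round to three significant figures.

Set C_mix = 550: (Q·12.00 + 54.70·2470) / (Q + 54.70) = 550
→ Q = 54.70·(2470 − 550)/(550 − 12.00) = 195.2 L/s.

195 L/s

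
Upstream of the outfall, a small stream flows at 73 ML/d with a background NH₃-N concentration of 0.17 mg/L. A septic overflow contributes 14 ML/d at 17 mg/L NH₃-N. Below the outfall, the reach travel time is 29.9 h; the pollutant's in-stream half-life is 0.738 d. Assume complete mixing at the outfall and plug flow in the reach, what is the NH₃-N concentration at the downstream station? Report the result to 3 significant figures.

Mixed concentration C = ΣQC/ΣQ = (73.00·0.1700 + 14.00·17.00) / 87.00 = 250.4/87.00 = 2.878 mg/L.
Half-life 0.738 d → k = ln 2 / 0.738 = 0.9392 d⁻¹.
First-order decay: C = 2.878·exp(−k·t) = 2.878·0.3103 = 0.8932 mg/L.

0.893 mg/L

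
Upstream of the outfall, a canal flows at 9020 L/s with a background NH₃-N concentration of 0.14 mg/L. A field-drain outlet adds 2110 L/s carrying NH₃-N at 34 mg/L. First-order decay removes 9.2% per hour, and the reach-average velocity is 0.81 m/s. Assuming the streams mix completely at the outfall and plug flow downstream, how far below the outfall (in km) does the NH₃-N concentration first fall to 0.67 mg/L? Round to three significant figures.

68.9 km

Flow-weighted average: C = (9020·0.1400 + 2110·34.00) / 11130 = 73000/11130 = 6.559 mg/L.
9.2%/h lost → k = −ln(1 − 0.092) = 0.09651 h⁻¹.
Set 6.559·exp(−k·t) = 0.67 → t = ln(6.559/0.67)/k = 85100 s = 23.64 h.
Distance = v·t = 0.81·85100 = 68930 m = 68.93 km.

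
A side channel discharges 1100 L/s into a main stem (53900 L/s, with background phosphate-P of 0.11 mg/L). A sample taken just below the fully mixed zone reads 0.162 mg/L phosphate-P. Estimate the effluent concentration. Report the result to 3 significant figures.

Mass balance: 53900·0.1100 + 1100·Cₑ = 55000·0.1620
→ Cₑ = (55000·0.1620 − 53900·0.1100) / 1100 = 2.710 mg/L.

2.71 mg/L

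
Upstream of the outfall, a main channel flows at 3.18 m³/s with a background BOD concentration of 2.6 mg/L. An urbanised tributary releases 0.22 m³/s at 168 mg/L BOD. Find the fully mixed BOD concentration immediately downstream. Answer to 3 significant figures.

Flow-weighted average: C = (3.180·2.600 + 0.2200·168.0) / 3.400 = 45.23/3.400 = 13.30 mg/L.

13.3 mg/L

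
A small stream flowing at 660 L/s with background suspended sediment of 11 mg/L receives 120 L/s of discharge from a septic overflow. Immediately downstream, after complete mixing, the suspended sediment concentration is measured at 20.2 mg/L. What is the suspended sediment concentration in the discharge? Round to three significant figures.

Mass balance: 660.0·11.00 + 120.0·Cₑ = 780.0·20.20
→ Cₑ = (780.0·20.20 − 660.0·11.00) / 120.0 = 70.80 mg/L.

70.8 mg/L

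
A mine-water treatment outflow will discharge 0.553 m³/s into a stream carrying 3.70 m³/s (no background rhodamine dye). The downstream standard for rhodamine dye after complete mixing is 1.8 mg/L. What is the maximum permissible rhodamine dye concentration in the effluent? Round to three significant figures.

At the limit, (Qr·Cr + Qe·Cₑ)/(Qr + Qe) = 1.8:
Cₑ = (4.253·1.8 − 3.700·0) / 0.5530 = 13.84 mg/L.

13.8 mg/L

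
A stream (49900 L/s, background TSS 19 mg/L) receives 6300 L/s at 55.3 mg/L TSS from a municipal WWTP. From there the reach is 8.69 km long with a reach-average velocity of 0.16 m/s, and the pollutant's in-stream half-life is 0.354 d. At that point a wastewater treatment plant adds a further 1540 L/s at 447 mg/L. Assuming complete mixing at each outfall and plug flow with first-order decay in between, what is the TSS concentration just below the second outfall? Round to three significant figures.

18.5 mg/L

Conservation of mass: C = (49900·19.00 + 6300·55.30) / 56200 = 1296000/56200 = 23.07 mg/L; combined flow 56200 L/s.
Travel time t = 8.69·1000 / 0.16 = 54310 s = 15.09 h.
Half-life 0.354 d → k = ln 2 / 0.354 = 1.958 d⁻¹.
Decay over the reach: 23.07·exp(−kt) = 23.07·0.2920 = 6.737 mg/L.
At the second outfall, C = (56200·6.737 + 1540·447.0) / (56200 + 1540) = 18.48 mg/L.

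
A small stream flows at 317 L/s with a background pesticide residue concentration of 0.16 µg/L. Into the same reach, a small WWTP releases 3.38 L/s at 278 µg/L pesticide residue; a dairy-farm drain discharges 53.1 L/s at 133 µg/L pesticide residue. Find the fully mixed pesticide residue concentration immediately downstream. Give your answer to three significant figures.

Mass balance: C = (317.0·0.1600 + 3.380·278.0 + 53.10·133.0) / 373.5 = 8053/373.5 = 21.56 µg/L.

21.6 µg/L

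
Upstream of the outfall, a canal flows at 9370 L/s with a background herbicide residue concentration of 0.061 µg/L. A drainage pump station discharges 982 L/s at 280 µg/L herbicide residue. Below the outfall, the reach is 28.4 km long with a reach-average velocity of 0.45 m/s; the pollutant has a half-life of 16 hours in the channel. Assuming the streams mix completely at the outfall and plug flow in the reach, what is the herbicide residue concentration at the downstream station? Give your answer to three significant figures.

Mixed concentration C = ΣQC/ΣQ = (9370·0.06100 + 982.0·280.0) / 10350 = 275500/10350 = 26.62 µg/L.
Travel time t = 28.4·1000 / 0.45 = 63110 s = 17.53 h.
Half-life 16 h → k = ln 2 / 16 = 0.04332 h⁻¹ = 1.040 d⁻¹.
Decay over the reach: 26.62·exp(−kt) = 26.62·0.4679 = 12.45 µg/L.

12.5 µg/L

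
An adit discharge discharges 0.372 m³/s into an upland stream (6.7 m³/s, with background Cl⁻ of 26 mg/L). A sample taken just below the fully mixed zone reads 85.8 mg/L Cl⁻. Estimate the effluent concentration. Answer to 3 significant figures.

Mass balance: 6.700·26.00 + 0.3720·Cₑ = 7.072·85.80
→ Cₑ = (7.072·85.80 − 6.700·26.00) / 0.3720 = 1163 mg/L.

1160 mg/L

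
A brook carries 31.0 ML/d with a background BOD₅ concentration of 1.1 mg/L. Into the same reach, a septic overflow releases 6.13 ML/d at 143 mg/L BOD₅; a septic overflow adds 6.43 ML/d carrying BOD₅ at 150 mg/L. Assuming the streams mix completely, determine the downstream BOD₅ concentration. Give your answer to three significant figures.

43.0 mg/L

Flow-weighted average: C = (31.00·1.100 + 6.130·143.0 + 6.430·150.0) / 43.56 = 1875/43.56 = 43.05 mg/L.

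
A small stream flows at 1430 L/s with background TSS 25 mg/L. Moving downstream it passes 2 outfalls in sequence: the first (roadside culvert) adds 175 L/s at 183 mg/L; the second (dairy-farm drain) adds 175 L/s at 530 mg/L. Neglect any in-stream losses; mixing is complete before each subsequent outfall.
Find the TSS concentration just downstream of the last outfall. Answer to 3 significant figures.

90.2 mg/L

Below outfall 1: Q → 1605 L/s, C = (1430·25.00 + 175.0·183.0)/1605 = 42.23 mg/L.
Below outfall 2: Q → 1780 L/s, C = (1605·42.23 + 175.0·530.0)/1780 = 90.18 mg/L.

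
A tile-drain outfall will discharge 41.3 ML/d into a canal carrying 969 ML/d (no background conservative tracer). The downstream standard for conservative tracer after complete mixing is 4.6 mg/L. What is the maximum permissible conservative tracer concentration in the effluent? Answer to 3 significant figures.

113 mg/L

At the limit, (Qr·Cr + Qe·Cₑ)/(Qr + Qe) = 4.6:
Cₑ = (1010·4.6 − 969.0·0) / 41.30 = 112.5 mg/L.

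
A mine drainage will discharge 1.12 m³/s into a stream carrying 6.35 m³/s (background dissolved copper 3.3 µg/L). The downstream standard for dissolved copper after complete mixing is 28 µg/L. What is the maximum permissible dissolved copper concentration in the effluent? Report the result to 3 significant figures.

At the limit, (Qr·Cr + Qe·Cₑ)/(Qr + Qe) = 28:
Cₑ = (7.470·28 − 6.350·3.300) / 1.120 = 168.0 µg/L.

168 µg/L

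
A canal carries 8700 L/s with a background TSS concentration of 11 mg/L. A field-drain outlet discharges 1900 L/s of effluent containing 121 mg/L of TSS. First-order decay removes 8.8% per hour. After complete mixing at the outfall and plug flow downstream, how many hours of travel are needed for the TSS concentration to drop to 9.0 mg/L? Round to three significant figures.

13.3 h

Mixed concentration C = ΣQC/ΣQ = (8700·11.00 + 1900·121.0) / 10600 = 325600/10600 = 30.72 mg/L.
8.8%/h lost → k = −ln(1 − 0.088) = 0.09212 h⁻¹.
30.72·exp(−k·t) = 9.0 → t = ln(30.72/9.0)/k = 47980 s = 13.33 h.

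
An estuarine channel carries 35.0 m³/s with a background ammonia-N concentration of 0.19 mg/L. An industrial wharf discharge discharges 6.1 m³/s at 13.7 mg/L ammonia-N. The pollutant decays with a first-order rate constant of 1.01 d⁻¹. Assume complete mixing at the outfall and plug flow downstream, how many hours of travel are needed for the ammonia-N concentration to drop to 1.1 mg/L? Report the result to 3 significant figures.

16.4 h

Conservation of mass: C = (35.00·0.1900 + 6.100·13.70) / 41.10 = 90.22/41.10 = 2.195 mg/L.
2.195·exp(−k·t) = 1.1 → t = ln(2.195/1.1)/k = 59110 s = 16.42 h.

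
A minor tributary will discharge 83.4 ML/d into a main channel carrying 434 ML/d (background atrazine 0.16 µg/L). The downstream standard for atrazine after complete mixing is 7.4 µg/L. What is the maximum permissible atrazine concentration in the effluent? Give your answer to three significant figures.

45.1 µg/L

At the limit, (Qr·Cr + Qe·Cₑ)/(Qr + Qe) = 7.4:
Cₑ = (517.4·7.4 − 434.0·0.1600) / 83.40 = 45.08 µg/L.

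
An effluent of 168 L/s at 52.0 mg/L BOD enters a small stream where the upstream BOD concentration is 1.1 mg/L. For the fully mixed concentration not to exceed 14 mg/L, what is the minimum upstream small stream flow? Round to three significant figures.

495 L/s

Set C_mix = 14: (Q·1.100 + 168.0·52.00) / (Q + 168.0) = 14
→ Q = 168.0·(52.00 − 14)/(14 − 1.100) = 494.9 L/s.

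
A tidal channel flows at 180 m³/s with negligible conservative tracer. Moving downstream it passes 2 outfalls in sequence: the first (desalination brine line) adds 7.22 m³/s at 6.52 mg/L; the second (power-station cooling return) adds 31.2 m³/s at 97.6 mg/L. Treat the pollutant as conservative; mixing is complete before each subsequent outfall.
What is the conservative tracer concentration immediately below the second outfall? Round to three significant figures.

After outfall 1: Q = 180.0 + 7.220 = 187.2 m³/s; C = (180.0·0 + 7.220·6.520)/187.2 = 0.2514 mg/L.
After outfall 2: Q = 187.2 + 31.20 = 218.4 m³/s; C = (187.2·0.2514 + 31.20·97.60)/218.4 = 14.16 mg/L.

14.2 mg/L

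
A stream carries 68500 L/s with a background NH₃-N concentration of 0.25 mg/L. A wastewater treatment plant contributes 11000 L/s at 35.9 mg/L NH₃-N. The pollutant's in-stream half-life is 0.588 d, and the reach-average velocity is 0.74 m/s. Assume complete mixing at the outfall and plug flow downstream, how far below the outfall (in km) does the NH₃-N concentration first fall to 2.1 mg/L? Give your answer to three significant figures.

49.0 km

Mixed concentration C = ΣQC/ΣQ = (68500·0.2500 + 11000·35.90) / 79500 = 412000/79500 = 5.183 mg/L.
Half-life 0.588 d → k = ln 2 / 0.588 = 1.179 d⁻¹.
Set 5.183·exp(−k·t) = 2.1 → t = ln(5.183/2.1)/k = 66210 s = 18.39 h.
Distance = v·t = 0.74·66210 = 49000 m = 49.00 km.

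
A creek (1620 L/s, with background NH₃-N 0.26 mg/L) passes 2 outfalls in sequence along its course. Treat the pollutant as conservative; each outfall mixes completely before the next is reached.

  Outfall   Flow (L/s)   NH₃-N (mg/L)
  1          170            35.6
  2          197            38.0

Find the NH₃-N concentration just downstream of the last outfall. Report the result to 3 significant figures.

After outfall 1: Q = 1620 + 170.0 = 1790 L/s; C = (1620·0.2600 + 170.0·35.60)/1790 = 3.616 mg/L.
After outfall 2: Q = 1790 + 197.0 = 1987 L/s; C = (1790·3.616 + 197.0·38.00)/1987 = 7.025 mg/L.

7.03 mg/L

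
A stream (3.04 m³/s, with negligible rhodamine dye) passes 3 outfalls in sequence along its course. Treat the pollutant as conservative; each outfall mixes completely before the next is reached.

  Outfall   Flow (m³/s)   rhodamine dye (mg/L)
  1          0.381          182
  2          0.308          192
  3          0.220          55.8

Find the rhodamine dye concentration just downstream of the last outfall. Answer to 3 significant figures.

35.6 mg/L

Below outfall 1: Q → 3.421 m³/s, C = (3.040·0 + 0.3810·182.0)/3.421 = 20.27 mg/L.
Below outfall 2: Q → 3.729 m³/s, C = (3.421·20.27 + 0.3080·192.0)/3.729 = 34.45 mg/L.
Below outfall 3: Q → 3.949 m³/s, C = (3.729·34.45 + 0.2200·55.80)/3.949 = 35.64 mg/L.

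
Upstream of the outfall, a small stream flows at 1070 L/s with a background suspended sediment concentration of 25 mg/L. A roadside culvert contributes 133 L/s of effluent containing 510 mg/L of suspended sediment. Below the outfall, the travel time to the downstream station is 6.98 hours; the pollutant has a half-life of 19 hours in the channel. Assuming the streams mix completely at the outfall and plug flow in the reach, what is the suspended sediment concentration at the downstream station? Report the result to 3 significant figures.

60.9 mg/L

After mixing, C = (1070·25.00 + 133.0·510.0) / 1203 = 94580/1203 = 78.62 mg/L.
Half-life 19 h → k = ln 2 / 19 = 0.03648 h⁻¹ = 0.8756 d⁻¹.
Applying C = C₀e^(−kt): 78.62 × 0.7752 = 60.95 mg/L.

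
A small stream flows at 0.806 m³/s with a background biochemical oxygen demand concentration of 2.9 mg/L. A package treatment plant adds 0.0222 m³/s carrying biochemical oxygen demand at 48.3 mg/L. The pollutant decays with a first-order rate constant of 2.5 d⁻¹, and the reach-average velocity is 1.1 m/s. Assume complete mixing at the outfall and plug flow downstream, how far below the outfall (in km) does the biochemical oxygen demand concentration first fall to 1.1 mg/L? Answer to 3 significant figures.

50.2 km

Mixed concentration C = ΣQC/ΣQ = (0.8060·2.900 + 0.02220·48.30) / 0.8282 = 3.410/0.8282 = 4.117 mg/L.
Set 4.117·exp(−k·t) = 1.1 → t = ln(4.117/1.1)/k = 45610 s = 12.67 h.
Distance = v·t = 1.1·45610 = 50170 m = 50.17 km.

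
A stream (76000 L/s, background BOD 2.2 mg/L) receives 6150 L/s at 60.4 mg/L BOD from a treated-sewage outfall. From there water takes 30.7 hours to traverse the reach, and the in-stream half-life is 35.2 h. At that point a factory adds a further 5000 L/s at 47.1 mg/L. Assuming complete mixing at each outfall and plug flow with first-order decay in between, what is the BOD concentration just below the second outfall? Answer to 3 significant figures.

6.08 mg/L

After mixing, C = (76000·2.200 + 6150·60.40) / 82150 = 538700/82150 = 6.557 mg/L; combined flow 82150 L/s.
Half-life 35.2 h → k = ln 2 / 35.2 = 0.01969 h⁻¹ = 0.4726 d⁻¹.
First-order decay: C = 6.557·exp(−k·t) = 6.557·0.5463 = 3.582 mg/L.
At the second outfall, C = (82150·3.582 + 5000·47.10) / (82150 + 5000) = 6.079 mg/L.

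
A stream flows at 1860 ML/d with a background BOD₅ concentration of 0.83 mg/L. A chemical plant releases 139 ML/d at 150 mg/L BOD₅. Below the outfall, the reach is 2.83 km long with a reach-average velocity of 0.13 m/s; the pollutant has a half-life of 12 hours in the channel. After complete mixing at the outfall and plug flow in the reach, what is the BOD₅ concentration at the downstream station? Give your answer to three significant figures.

Mixed concentration C = ΣQC/ΣQ = (1860·0.8300 + 139.0·150.0) / 1999 = 22390/1999 = 11.20 mg/L.
Travel time t = 2.83·1000 / 0.13 = 21770 s = 6.047 h.
Half-life 12 h → k = ln 2 / 12 = 0.05776 h⁻¹ = 1.386 d⁻¹.
After decay, C = 11.20 × e^(−kt) = 11.20 × 0.7052 = 7.900 mg/L.

7.90 mg/L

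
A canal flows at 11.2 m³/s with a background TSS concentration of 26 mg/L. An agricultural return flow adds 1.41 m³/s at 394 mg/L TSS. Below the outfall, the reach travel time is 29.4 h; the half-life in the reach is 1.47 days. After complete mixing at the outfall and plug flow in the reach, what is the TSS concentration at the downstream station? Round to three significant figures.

After mixing, C = (11.20·26.00 + 1.410·394.0) / 12.61 = 846.7/12.61 = 67.15 mg/L.
Half-life 1.47 d → k = ln 2 / 1.47 = 0.4715 d⁻¹.
Applying C = C₀e^(−kt): 67.15 × 0.5612 = 37.69 mg/L.

37.7 mg/L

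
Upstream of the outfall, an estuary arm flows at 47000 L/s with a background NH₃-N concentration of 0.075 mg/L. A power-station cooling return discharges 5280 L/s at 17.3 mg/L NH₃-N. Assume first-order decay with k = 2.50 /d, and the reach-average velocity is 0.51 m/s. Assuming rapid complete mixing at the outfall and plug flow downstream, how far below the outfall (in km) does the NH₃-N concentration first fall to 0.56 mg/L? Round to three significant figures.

Conservation of mass: C = (47000·0.07500 + 5280·17.30) / 52280 = 94870/52280 = 1.815 mg/L.
Set 1.815·exp(−k·t) = 0.56 → t = ln(1.815/0.56)/k = 40630 s = 11.29 h.
Distance = v·t = 0.51·40630 = 20720 m = 20.72 km.

20.7 km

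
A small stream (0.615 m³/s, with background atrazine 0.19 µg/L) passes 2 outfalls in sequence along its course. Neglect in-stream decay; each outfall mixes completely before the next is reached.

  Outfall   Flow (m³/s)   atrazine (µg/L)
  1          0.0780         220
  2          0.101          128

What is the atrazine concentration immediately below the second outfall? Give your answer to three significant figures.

Below outfall 1: Q → 0.6930 m³/s, C = (0.6150·0.1900 + 0.07800·220.0)/0.6930 = 24.93 µg/L.
Below outfall 2: Q → 0.7940 m³/s, C = (0.6930·24.93 + 0.1010·128.0)/0.7940 = 38.04 µg/L.

38.0 µg/L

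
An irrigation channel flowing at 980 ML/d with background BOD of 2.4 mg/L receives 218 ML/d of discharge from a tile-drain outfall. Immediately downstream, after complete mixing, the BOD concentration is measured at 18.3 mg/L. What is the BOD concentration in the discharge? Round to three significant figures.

89.8 mg/L

Mass balance: 980.0·2.400 + 218.0·Cₑ = 1198·18.30
→ Cₑ = (1198·18.30 − 980.0·2.400) / 218.0 = 89.78 mg/L.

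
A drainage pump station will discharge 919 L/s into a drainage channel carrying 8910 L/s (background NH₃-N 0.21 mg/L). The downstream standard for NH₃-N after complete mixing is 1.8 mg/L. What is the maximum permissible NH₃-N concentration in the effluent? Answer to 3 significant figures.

17.2 mg/L

At the limit, (Qr·Cr + Qe·Cₑ)/(Qr + Qe) = 1.8:
Cₑ = (9829·1.8 − 8910·0.2100) / 919.0 = 17.22 mg/L.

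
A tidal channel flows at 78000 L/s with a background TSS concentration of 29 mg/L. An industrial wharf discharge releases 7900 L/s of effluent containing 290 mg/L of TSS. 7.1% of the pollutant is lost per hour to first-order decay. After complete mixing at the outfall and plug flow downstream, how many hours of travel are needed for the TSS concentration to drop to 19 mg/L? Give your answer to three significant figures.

Flow-weighted average: C = (78000·29.00 + 7900·290.0) / 85900 = 4553000/85900 = 53.00 mg/L.
7.1%/h lost → k = −ln(1 − 0.071) = 0.07365 h⁻¹.
53.00·exp(−k·t) = 19 → t = ln(53.00/19)/k = 50150 s = 13.93 h.

13.9 h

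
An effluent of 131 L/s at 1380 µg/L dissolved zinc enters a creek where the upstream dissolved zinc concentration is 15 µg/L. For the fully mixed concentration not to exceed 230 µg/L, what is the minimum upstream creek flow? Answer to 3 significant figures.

Set C_mix = 230: (Q·15.00 + 131.0·1380) / (Q + 131.0) = 230
→ Q = 131.0·(1380 − 230)/(230 − 15.00) = 700.7 L/s.

701 L/s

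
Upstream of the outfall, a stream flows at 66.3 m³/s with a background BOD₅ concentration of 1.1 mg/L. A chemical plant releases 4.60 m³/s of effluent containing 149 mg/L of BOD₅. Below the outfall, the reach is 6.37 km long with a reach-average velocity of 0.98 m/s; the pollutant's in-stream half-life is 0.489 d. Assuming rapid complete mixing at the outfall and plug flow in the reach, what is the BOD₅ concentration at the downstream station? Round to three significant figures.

After mixing, C = (66.30·1.100 + 4.600·149.0) / 70.90 = 758.3/70.90 = 10.70 mg/L.
Travel time t = 6.37·1000 / 0.98 = 6500 s = 1.806 h.
Half-life 0.489 d → k = ln 2 / 0.489 = 1.417 d⁻¹.
Applying C = C₀e^(−kt): 10.70 × 0.8989 = 9.614 mg/L.

9.61 mg/L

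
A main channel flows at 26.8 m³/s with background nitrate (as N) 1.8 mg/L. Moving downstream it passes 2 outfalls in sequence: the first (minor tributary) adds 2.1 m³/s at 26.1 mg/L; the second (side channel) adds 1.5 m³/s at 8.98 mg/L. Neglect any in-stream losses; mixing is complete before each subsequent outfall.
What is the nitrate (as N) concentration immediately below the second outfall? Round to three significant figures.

3.83 mg/L

Outfall 1: combined Q = 28.90 m³/s; C = (26.80·1.800 + 2.100·26.10)/28.90 = 3.566 mg/L.
Outfall 2: combined Q = 30.40 m³/s; C = (28.90·3.566 + 1.500·8.980)/30.40 = 3.833 mg/L.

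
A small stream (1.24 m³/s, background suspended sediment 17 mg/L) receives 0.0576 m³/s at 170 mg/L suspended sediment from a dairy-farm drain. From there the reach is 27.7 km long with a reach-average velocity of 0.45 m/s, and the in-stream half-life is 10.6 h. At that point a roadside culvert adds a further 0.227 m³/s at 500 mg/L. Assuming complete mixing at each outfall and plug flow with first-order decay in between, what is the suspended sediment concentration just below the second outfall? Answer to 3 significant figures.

81.1 mg/L

Flow-weighted average: C = (1.240·17.00 + 0.05760·170.0) / 1.298 = 30.87/1.298 = 23.79 mg/L; combined flow 1.298 m³/s.
Travel time t = 27.7·1000 / 0.45 = 61560 s = 17.10 h.
Half-life 10.6 h → k = ln 2 / 10.6 = 0.06539 h⁻¹ = 1.569 d⁻¹.
Applying C = C₀e^(−kt): 23.79 × 0.3269 = 7.777 mg/L.
At the second outfall, C = (1.298·7.777 + 0.2270·500.0) / (1.298 + 0.2270) = 81.07 mg/L.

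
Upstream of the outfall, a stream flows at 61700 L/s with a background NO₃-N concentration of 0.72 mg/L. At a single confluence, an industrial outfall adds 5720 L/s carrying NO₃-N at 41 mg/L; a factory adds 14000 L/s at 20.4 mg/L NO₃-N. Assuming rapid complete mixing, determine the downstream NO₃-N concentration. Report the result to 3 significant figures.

After mixing, C = (61700·0.7200 + 5720·41.00 + 14000·20.40) / 81420 = 564500/81420 = 6.934 mg/L.

6.93 mg/L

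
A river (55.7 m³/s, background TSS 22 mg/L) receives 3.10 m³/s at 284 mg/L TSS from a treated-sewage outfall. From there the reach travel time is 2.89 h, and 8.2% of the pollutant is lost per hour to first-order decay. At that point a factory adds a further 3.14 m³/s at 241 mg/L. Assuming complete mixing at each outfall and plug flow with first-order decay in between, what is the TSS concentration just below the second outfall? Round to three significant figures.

Flow-weighted average: C = (55.70·22.00 + 3.100·284.0) / 58.80 = 2106/58.80 = 35.81 mg/L; combined flow 58.80 m³/s.
8.2%/h lost → k = −ln(1 − 0.082) = 0.08556 h⁻¹.
After decay, C = 35.81 × e^(−kt) = 35.81 × 0.7809 = 27.97 mg/L.
Second outfall: C = (58.80·27.97 + 3.140·241.0)/61.94 = 38.77 mg/L.

38.8 mg/L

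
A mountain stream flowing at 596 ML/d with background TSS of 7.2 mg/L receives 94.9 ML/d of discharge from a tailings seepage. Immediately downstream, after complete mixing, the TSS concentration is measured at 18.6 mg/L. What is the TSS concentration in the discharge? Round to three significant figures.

90.2 mg/L

Mass balance: 596.0·7.200 + 94.90·Cₑ = 690.9·18.60
→ Cₑ = (690.9·18.60 − 596.0·7.200) / 94.90 = 90.20 mg/L.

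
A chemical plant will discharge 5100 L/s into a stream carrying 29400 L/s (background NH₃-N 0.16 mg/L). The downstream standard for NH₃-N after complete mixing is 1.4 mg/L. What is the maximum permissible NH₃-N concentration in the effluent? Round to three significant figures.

At the limit, (Qr·Cr + Qe·Cₑ)/(Qr + Qe) = 1.4:
Cₑ = (34500·1.4 − 29400·0.1600) / 5100 = 8.548 mg/L.

8.55 mg/L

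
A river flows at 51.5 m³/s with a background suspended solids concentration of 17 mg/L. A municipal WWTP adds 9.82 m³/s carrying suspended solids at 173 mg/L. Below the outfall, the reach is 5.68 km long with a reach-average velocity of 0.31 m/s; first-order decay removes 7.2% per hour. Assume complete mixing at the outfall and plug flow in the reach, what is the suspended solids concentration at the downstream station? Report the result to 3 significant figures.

28.7 mg/L

Flow-weighted average: C = (51.50·17.00 + 9.820·173.0) / 61.32 = 2574/61.32 = 41.98 mg/L.
Travel time t = 5.68·1000 / 0.31 = 18320 s = 5.090 h.
7.2%/h lost → k = −ln(1 − 0.072) = 0.07472 h⁻¹.
Applying C = C₀e^(−kt): 41.98 × 0.6836 = 28.70 mg/L.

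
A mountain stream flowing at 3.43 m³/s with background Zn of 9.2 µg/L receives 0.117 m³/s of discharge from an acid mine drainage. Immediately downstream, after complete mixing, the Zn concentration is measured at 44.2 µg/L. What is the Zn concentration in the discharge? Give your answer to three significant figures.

Mass balance: 3.430·9.200 + 0.1170·Cₑ = 3.547·44.20
→ Cₑ = (3.547·44.20 − 3.430·9.200) / 0.1170 = 1070 µg/L.

1070 µg/L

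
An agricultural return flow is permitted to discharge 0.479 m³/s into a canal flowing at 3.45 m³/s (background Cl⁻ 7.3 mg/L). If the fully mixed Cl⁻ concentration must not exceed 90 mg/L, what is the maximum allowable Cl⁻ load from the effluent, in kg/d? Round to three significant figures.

Mass balance at the limit: 3.450·7.300 + 0.4790·Cₑ = 3.929·90 → Cₑ = 685.6 mg/L.
Load = 0.4790 m³/s × 685.6 g/m³ × 86 400 s/d = 28380 kg/d.

28400 kg/d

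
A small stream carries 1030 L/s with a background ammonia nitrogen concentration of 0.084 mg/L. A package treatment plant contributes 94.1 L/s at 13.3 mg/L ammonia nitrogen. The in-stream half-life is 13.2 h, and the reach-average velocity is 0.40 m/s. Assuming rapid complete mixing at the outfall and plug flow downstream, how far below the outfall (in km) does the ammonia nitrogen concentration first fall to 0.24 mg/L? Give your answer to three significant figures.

After mixing, C = (1030·0.08400 + 94.10·13.30) / 1124 = 1338/1124 = 1.190 mg/L.
Half-life 13.2 h → k = ln 2 / 13.2 = 0.05251 h⁻¹ = 1.260 d⁻¹.
Set 1.190·exp(−k·t) = 0.24 → t = ln(1.190/0.24)/k = 109800 s = 30.50 h.
Distance = v·t = 0.40·109800 = 43910 m = 43.91 km.

43.9 km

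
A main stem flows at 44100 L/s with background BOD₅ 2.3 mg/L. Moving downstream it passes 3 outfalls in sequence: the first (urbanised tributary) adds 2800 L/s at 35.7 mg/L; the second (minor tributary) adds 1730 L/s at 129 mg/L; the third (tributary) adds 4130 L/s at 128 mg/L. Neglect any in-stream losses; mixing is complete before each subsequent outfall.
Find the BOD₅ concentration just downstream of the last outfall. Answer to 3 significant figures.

Below outfall 1: Q → 46900 L/s, C = (44100·2.300 + 2800·35.70)/46900 = 4.294 mg/L.
Below outfall 2: Q → 48630 L/s, C = (46900·4.294 + 1730·129.0)/48630 = 8.730 mg/L.
Below outfall 3: Q → 52760 L/s, C = (48630·8.730 + 4130·128.0)/52760 = 18.07 mg/L.

18.1 mg/L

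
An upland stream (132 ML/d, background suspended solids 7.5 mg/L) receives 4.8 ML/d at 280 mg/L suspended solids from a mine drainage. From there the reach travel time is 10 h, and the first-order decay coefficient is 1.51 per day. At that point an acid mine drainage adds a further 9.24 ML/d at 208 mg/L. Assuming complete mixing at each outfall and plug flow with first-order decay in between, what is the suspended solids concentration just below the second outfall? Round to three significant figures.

Mixed concentration C = ΣQC/ΣQ = (132.0·7.500 + 4.800·280.0) / 136.8 = 2334/136.8 = 17.06 mg/L; combined flow 136.8 ML/d.
Applying C = C₀e^(−kt): 17.06 × 0.5330 = 9.094 mg/L.
Second outfall: C = (136.8·9.094 + 9.240·208.0)/146.0 = 21.68 mg/L.

21.7 mg/L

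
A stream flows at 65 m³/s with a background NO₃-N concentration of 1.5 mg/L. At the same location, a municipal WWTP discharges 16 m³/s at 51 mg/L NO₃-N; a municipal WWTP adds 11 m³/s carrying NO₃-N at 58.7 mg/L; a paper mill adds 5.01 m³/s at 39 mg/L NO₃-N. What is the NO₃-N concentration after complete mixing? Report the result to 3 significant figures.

18.1 mg/L

Conservation of mass: C = (65.00·1.500 + 16.00·51.00 + 11.00·58.70 + 5.010·39.00) / 97.01 = 1755/97.01 = 18.09 mg/L.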